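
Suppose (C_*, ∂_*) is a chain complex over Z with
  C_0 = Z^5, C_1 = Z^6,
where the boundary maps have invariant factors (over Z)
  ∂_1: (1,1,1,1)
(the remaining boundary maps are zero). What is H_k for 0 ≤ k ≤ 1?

H_0: b_0 = 5 − 0 − 4 = 1; torsion from ∂_1 factors > 1: none. So H_0 = Z.
H_1: b_1 = 6 − 4 − 0 = 2; torsion from ∂_2 factors > 1: none. So H_1 = Z^2.

H_0 = Z,  H_1 = Z^2.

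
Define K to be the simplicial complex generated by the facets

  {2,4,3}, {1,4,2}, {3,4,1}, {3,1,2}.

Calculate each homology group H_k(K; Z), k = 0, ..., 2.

Fix the vertex order 1 < 2 < 3 < 4 and write every simplex with vertices in increasing order. Then dim K = 2 and the simplices of K are:

  0-simplices (4): [1], [2], [3], [4]
  1-simplices (6): [1,2], [1,3], [1,4], [2,3], [2,4], [3,4]
  2-simplices (4): [1,2,3], [1,2,4], [1,3,4], [2,3,4]

Hence C_0 ≅ Z^4, C_1 ≅ Z^6, C_2 ≅ Z^4.

Boundary ∂_1: C_1 → C_0 sends each edge [p,q] (with p < q) to q − p.
This gives a 4×6 integer matrix of rank 3; reducing to Smith normal form yields diagonal entries (1,1,1).

The boundary map ∂_2: C_2 → C_1 maps a triangle to the signed sum of its edges. For instance
  ∂[1,2,4] = [2,4] − [1,4] + [1,2],
  ∂[2,3,4] = [3,4] − [2,4] + [2,3].
This gives a 6×4 integer matrix of rank 3; reducing to Smith normal form yields diagonal entries (1,1,1).

Now H_k = ker ∂_k / im ∂_{k+1}, so:

  H_0: rank C_0 − rank ∂_1 = 4 − 3 = 1, and the invariant factors of ∂_1 are all 1, so H_0 ≅ Z.
  H_1: rank ker ∂_1 − rank ∂_2 = (6 − 3) − 3 = 0, and the invariant factors of ∂_2 are all 1, so H_1 ≅ 0.
  H_2: rank ker ∂_2 − rank ∂_3 = (4 − 3) − 0 = 1, and there is no ∂_3, so H_2 ≅ Z.

As a check, the Euler characteristic is 4 − 6 + 4 = 2, which agrees with 1 − 0 + 1 = 2.
(K is a triangulation of the 2-sphere S^2.)

H_0 = Z,  H_1 = 0,  H_2 = Z.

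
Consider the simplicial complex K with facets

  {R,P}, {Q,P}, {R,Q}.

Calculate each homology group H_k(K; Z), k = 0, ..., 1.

H_0 = Z,  H_1 = Z.

Fix the vertex order P < Q < R and write every simplex with vertices in increasing order. Then dim K = 1 and the simplices of K are:

  0-simplices (3): P, Q, R
  1-simplices (3): PQ, PR, QR

Hence C_0 ≅ Z^3, C_1 ≅ Z^3.

∂_1: C_1 → C_0 sends each edge [p,q] (with p < q) to q − p. For instance
  ∂PQ = Q − P.
This gives a 3×3 integer matrix of rank 2; reducing to Smith normal form yields diagonal entries (1,1).

Reading off H_k = ker ∂_k / im ∂_{k+1}:

  H_0: rank C_0 − rank ∂_1 = 3 − 2 = 1, and the invariant factors of ∂_1 are all 1, so H_0 = Z.
  H_1: rank ker ∂_1 − rank ∂_2 = (3 − 2) − 0 = 1, and there is no ∂_2, so H_1 = Z.

(K is a triangulation of the circle S^1.)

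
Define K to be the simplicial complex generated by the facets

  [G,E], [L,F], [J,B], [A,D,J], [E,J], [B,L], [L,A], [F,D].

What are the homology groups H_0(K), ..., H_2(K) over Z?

Order the vertices as A < B < D < E < F < G < J < L. Listing each simplex with vertices in this order, K has dimension 2 with simplices:

  0-simplices (8): A, B, D, E, F, G, J, L
  1-simplices (10): AD, AJ, AL, BJ, BL, DF, DJ, EG, EJ, FL
  2-simplices (1): ADJ

giving chain groups C_0 ≅ Z^8, C_1 ≅ Z^10, C_2 ≅ Z^1.

The boundary map ∂_1: C_1 → C_0 maps an edge to its endpoints' difference, ∂[p,q] = q − p.
As a 8×10 matrix over Z this has rank 7, with invariant factors (1,1,1,1,1,1,1).

Boundary ∂_2: C_2 → C_1 sends each 2-simplex [p,q,r] to [q,r] − [p,r] + [p,q]. For instance
  ∂ADJ = DJ − AJ + AD.
The 10×1 boundary matrix has rank 1 and Smith normal form diag(1).

From H_k ≅ ker(∂_k) / im(∂_{k+1}) we obtain:

  H_0: rank C_0 − rank ∂_1 = 8 − 7 = 1, and the invariant factors of ∂_1 are all 1, so H_0 = Z.
  H_1: rank ker ∂_1 − rank ∂_2 = (10 − 7) − 1 = 2, and the invariant factors of ∂_2 are all 1, so H_1 = Z^2.
  H_2: rank ker ∂_2 − rank ∂_3 = (1 − 1) − 0 = 0, and there is no ∂_3, so H_2 = 0.

H_0 = Z,  H_1 = Z^2,  H_2 = 0.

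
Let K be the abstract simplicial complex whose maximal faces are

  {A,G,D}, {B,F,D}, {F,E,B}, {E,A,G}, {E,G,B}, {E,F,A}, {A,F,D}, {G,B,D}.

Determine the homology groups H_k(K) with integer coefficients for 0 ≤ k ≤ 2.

H_0 = Z,  H_1 = 0,  H_2 = Z.

Fix the vertex order A < B < D < E < F < G and write every simplex with vertices in increasing order. Then dim K = 2 and the simplices of K are:

  0-simplices (6): A, B, D, E, F, G
  1-simplices (12): AD, AE, AF, AG, BD, BE, BF, BG, DF, DG, EF, EG
  2-simplices (8): ADF, ADG, AEF, AEG, BDF, BDG, BEF, BEG

giving chain groups C_0 ≅ Z^6, C_1 ≅ Z^12, C_2 ≅ Z^8.

∂_1: C_1 → C_0 is given by ∂[p,q] = [q] − [p]. For instance
  ∂AE = E − A.
This gives a 6×12 integer matrix of rank 5; reducing to Smith normal form yields diagonal entries (1,1,1,1,1).

∂_2: C_2 → C_1 acts by ∂[p,q,r] = [q,r] − [p,r] + [p,q]. For instance
  ∂BEF = EF − BF + BE,
  ∂ADF = DF − AF + AD.
As a 12×8 matrix over Z this has rank 7, with invariant factors (1,1,1,1,1,1,1).

Now H_k = ker ∂_k / im ∂_{k+1}, so:

  H_0: rank C_0 − rank ∂_1 = 6 − 5 = 1, and the invariant factors of ∂_1 are all 1, so H_0 ≅ Z.
  H_1: rank ker ∂_1 − rank ∂_2 = (12 − 5) − 7 = 0, and the invariant factors of ∂_2 are all 1, so H_1 ≅ 0.
  H_2: rank ker ∂_2 − rank ∂_3 = (8 − 7) − 0 = 1, and there is no ∂_3, so H_2 ≅ Z.

As a check, the Euler characteristic is 6 − 12 + 8 = 2, which agrees with 1 − 0 + 1 = 2.
(K is a triangulation of the 2-sphere S^2.)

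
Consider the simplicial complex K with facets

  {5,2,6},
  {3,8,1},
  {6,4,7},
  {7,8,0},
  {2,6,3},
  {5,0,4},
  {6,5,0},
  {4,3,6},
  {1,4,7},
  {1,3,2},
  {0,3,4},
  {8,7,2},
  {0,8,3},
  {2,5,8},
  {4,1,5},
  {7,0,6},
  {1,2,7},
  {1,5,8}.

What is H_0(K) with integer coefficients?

Fix the vertex order 0 < 1 < 2 < 3 < 4 < 5 < 6 < 7 < 8 and write every simplex with vertices in increasing order. Then dim K = 2 and the simplices of K are:

  0-simplices (9): [0], [1], [2], [3], [4], [5], [6], [7], [8]
  1-simplices (27): (27 of them)
  2-simplices (18): [0,3,4], [0,3,8], [0,4,5], [0,5,6], [0,6,7], [0,7,8], [1,2,3], [1,2,7], [1,3,8], [1,4,5], [1,4,7], [1,5,8], [2,3,6], [2,5,6], [2,5,8], [2,7,8], [3,4,6], [4,6,7]

giving chain groups C_0 ≅ Z^9, C_1 ≅ Z^27, C_2 ≅ Z^18.

Boundary ∂_1: C_1 → C_0 maps an edge to its endpoints' difference, ∂[p,q] = q − p. For instance
  ∂[4,7] = [7] − [4].
As a 9×27 matrix over Z this has rank 8, with invariant factors (1,1,1,1,1,1,1,1).

∂_2: C_2 → C_1 acts by ∂[p,q,r] = [q,r] − [p,r] + [p,q]. For instance
  ∂[3,4,6] = [4,6] − [3,6] + [3,4],
  ∂[0,7,8] = [7,8] − [0,8] + [0,7].
As a 27×18 matrix over Z this has rank 18, with invariant factors (1,1,1,1,1,1,1,1,1,1,1,1,1,1,1,1,1,2).

Computing H_k = (kernel of ∂_k) / (image of ∂_{k+1}):

  H_0: rank C_0 − rank ∂_1 = 9 − 8 = 1, and the invariant factors of ∂_1 are all 1, so H_0 = Z.

H_0 ≅ Z.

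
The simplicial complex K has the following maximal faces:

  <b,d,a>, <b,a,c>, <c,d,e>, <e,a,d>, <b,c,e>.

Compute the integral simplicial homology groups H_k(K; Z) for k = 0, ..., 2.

K has 5 vertices, 10 edges, 5 triangles.
rank ∂_0 = 0, rank ∂_1 = 4 ⇒ b_0 = 5 − 0 − 4 = 1; all invariant factors of ∂_1 are 1 so no torsion. So H_0 = Z.
rank ∂_1 = 4, rank ∂_2 = 5 ⇒ b_1 = 10 − 4 − 5 = 1; all invariant factors of ∂_2 are 1 so no torsion. So H_1 = Z.
rank ∂_2 = 5, rank ∂_3 = 0 ⇒ b_2 = 5 − 5 − 0 = 0. So H_2 = 0.

H_0 ≅ Z,  H_1 ≅ Z,  H_2 = 0.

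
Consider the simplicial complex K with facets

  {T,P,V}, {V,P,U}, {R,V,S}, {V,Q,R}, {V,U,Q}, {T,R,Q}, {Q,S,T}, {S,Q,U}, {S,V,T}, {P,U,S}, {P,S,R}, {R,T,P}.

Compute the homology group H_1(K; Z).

Take the total order P < Q < R < S < T < U < V on the vertex set. Then K (dimension 2) consists of the simplices:

  0-simplices (7): P, Q, R, S, T, U, V
  1-simplices (18): PR, PS, PT, PU, PV, QR, QS, QT, QU, QV, RS, RT, RV, ST, SU, SV, TV, UV
  2-simplices (12): PRS, PRT, PSU, PTV, PUV, QRT, QRV, QST, QSU, QUV, RSV, STV

giving chain groups C_0 ≅ Z^7, C_1 ≅ Z^18, C_2 ≅ Z^12.

∂_1: C_1 → C_0 is given by ∂[p,q] = [q] − [p]. For instance
  ∂PV = V − P.
The 7×18 boundary matrix has rank 6 and Smith normal form diag(1,1,1,1,1,1).

∂_2: C_2 → C_1 maps a triangle to the signed sum of its edges. For instance
  ∂PTV = TV − PV + PT,
  ∂QRV = RV − QV + QR.
The 18×12 boundary matrix has rank 12 and Smith normal form diag(1,1,1,1,1,1,1,1,1,1,1,2).

From H_k ≅ ker(∂_k) / im(∂_{k+1}) we obtain:

  H_1: rank ker ∂_1 − rank ∂_2 = (18 − 6) − 12 = 0, and ∂_2 has invariant factor 2 > 1, so H_1 = Z/2Z.

H_1 ≅ Z/2Z.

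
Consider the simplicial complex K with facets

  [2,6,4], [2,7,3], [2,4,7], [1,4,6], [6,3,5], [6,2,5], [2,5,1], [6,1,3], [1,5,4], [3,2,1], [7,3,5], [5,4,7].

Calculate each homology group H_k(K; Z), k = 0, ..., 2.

H_0 ≅ Z,  H_1 ≅ Z/2,  H_2 = 0.

Order the vertices as 1 < 2 < 3 < 4 < 5 < 6 < 7. Listing each simplex with vertices in this order, K has dimension 2 with simplices:

  0-simplices (7): [1], [2], [3], [4], [5], [6], [7]
  1-simplices (18): [1,2], [1,3], [1,4], [1,5], [1,6], [2,3], [2,4], [2,5], [2,6], [2,7], [3,5], [3,6], [3,7], [4,5], [4,6], [4,7], [5,6], [5,7]
  2-simplices (12): [1,2,3], [1,2,5], [1,3,6], [1,4,5], [1,4,6], [2,3,7], [2,4,6], [2,4,7], [2,5,6], [3,5,6], [3,5,7], [4,5,7]

giving chain groups C_0 ≅ Z^7, C_1 ≅ Z^18, C_2 ≅ Z^12.

The boundary map ∂_1: C_1 → C_0 is given by ∂[p,q] = [q] − [p]. For instance
  ∂[3,7] = [7] − [3].
The resulting 7×18 matrix has rank 6, and its Smith normal form has invariant factors (1,1,1,1,1,1).

Boundary ∂_2: C_2 → C_1 sends each 2-simplex [p,q,r] to [q,r] − [p,r] + [p,q]. For instance
  ∂[2,5,6] = [5,6] − [2,6] + [2,5],
  ∂[3,5,7] = [5,7] − [3,7] + [3,5].
The 18×12 boundary matrix has rank 12 and Smith normal form diag(1,1,1,1,1,1,1,1,1,1,1,2).

Reading off H_k = ker ∂_k / im ∂_{k+1}:

  H_0: rank C_0 − rank ∂_1 = 7 − 6 = 1, and the invariant factors of ∂_1 are all 1, so H_0 ≅ Z.
  H_1: rank ker ∂_1 − rank ∂_2 = (18 − 6) − 12 = 0, and ∂_2 has invariant factor 2 > 1, so H_1 ≅ Z/2.
  H_2: rank ker ∂_2 − rank ∂_3 = (12 − 12) − 0 = 0, and there is no ∂_3, so H_2 ≅ 0.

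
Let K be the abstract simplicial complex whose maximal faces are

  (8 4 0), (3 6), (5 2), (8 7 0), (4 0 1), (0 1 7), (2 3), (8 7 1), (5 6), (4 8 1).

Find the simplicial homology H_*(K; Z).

H_0 ≅ Z^2,  H_1 ≅ Z,  H_2 ≅ Z.

We work with the vertex ordering 0 < 1 < 2 < 3 < 4 < 5 < 6 < 7 < 8. The simplices of K, each written with vertices in increasing order, are:

  0-simplices (9): [0], [1], [2], [3], [4], [5], [6], [7], [8]
  1-simplices (13): [0,1], [0,4], [0,7], [0,8], [1,4], [1,7], [1,8], [2,3], [2,5], [3,6], [4,8], [5,6], [7,8]
  2-simplices (6): [0,1,4], [0,1,7], [0,4,8], [0,7,8], [1,4,8], [1,7,8]

Hence C_0 ≅ Z^9, C_1 ≅ Z^13, C_2 ≅ Z^6.

∂_1: C_1 → C_0 maps an edge to its endpoints' difference, ∂[p,q] = q − p.
As a 9×13 matrix over Z this has rank 7, with invariant factors (1,1,1,1,1,1,1).

The boundary map ∂_2: C_2 → C_1 sends each 2-simplex [p,q,r] to [q,r] − [p,r] + [p,q]. For instance
  ∂[0,1,7] = [1,7] − [0,7] + [0,1],
  ∂[0,1,4] = [1,4] − [0,4] + [0,1].
As a 13×6 matrix over Z this has rank 5, with invariant factors (1,1,1,1,1).

Reading off H_k = ker ∂_k / im ∂_{k+1}:

  H_0: rank C_0 − rank ∂_1 = 9 − 7 = 2, and the invariant factors of ∂_1 are all 1, so H_0 = Z^2.
  H_1: rank ker ∂_1 − rank ∂_2 = (13 − 7) − 5 = 1, and the invariant factors of ∂_2 are all 1, so H_1 = Z.
  H_2: rank ker ∂_2 − rank ∂_3 = (6 − 5) − 0 = 1, and there is no ∂_3, so H_2 = Z.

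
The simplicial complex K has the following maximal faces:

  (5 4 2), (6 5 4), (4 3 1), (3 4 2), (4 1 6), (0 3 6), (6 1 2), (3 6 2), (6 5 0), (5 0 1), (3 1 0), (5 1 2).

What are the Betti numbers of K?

b_0 = 1, b_1 = 0, b_2 = 0.

Fix the vertex order 0 < 1 < 2 < 3 < 4 < 5 < 6 and write every simplex with vertices in increasing order. Then dim K = 2 and the simplices of K are:

  0-simplices (7): [0], [1], [2], [3], [4], [5], [6]
  1-simplices (18): [0,1], [0,3], [0,5], [0,6], [1,2], [1,3], [1,4], [1,5], [1,6], [2,3], [2,4], [2,5], [2,6], [3,4], [3,6], [4,5], [4,6], [5,6]
  2-simplices (12): [0,1,3], [0,1,5], [0,3,6], [0,5,6], [1,2,5], [1,2,6], [1,3,4], [1,4,6], [2,3,4], [2,3,6], [2,4,5], [4,5,6]

so the chain groups are C_0 ≅ Z^7, C_1 ≅ Z^18, C_2 ≅ Z^12.

Boundary ∂_1: C_1 → C_0 maps an edge to its endpoints' difference, ∂[p,q] = q − p. For instance
  ∂[1,6] = [6] − [1].
This gives a 7×18 integer matrix of rank 6; reducing to Smith normal form yields diagonal entries (1,1,1,1,1,1).

∂_2: C_2 → C_1 maps a triangle to the signed sum of its edges. For instance
  ∂[0,5,6] = [5,6] − [0,6] + [0,5],
  ∂[2,4,5] = [4,5] − [2,5] + [2,4].
As a 18×12 matrix over Z this has rank 12, with invariant factors (1,1,1,1,1,1,1,1,1,1,1,2).

Reading off H_k = ker ∂_k / im ∂_{k+1}:

  H_0: rank C_0 − rank ∂_1 = 7 − 6 = 1, and the invariant factors of ∂_1 are all 1, so H_0 ≅ Z.
  H_1: rank ker ∂_1 − rank ∂_2 = (18 − 6) − 12 = 0, and ∂_2 has invariant factor 2 > 1, so H_1 ≅ Z_2.
  H_2: rank ker ∂_2 − rank ∂_3 = (12 − 12) − 0 = 0, and there is no ∂_3, so H_2 ≅ 0.

Hence the Betti numbers are b_0 = 1, b_1 = 0, b_2 = 0.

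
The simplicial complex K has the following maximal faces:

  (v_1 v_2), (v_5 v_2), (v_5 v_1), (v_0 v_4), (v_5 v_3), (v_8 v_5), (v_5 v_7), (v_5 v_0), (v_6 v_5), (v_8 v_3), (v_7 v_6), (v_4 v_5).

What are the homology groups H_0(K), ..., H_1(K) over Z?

K has 9 vertices, 12 edges.
rank ∂_0 = 0, rank ∂_1 = 8 ⇒ b_0 = 9 − 0 − 8 = 1; all invariant factors of ∂_1 are 1 so no torsion. So H_0 = Z.
rank ∂_1 = 8, rank ∂_2 = 0 ⇒ b_1 = 12 − 8 − 0 = 4. So H_1 = Z^4.

H_0 ≅ Z,  H_1 ≅ Z^4.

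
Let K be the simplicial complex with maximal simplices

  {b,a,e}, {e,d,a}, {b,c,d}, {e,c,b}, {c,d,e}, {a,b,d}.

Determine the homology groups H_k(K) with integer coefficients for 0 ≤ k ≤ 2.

K has 5 vertices, 9 edges, 6 triangles.
rank ∂_0 = 0, rank ∂_1 = 4 ⇒ b_0 = 5 − 0 − 4 = 1; all invariant factors of ∂_1 are 1 so no torsion. So H_0 ≅ Z.
rank ∂_1 = 4, rank ∂_2 = 5 ⇒ b_1 = 9 − 4 − 5 = 0; all invariant factors of ∂_2 are 1 so no torsion. So H_1 ≅ 0.
rank ∂_2 = 5, rank ∂_3 = 0 ⇒ b_2 = 6 − 5 − 0 = 1. So H_2 ≅ Z.

H_0 ≅ Z,  H_1 = 0,  H_2 ≅ Z.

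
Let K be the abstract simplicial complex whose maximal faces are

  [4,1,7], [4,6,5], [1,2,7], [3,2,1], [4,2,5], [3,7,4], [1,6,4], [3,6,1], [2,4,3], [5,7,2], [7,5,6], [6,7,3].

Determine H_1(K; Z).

K has 7 vertices, 18 edges, 12 triangles.
rank ∂_1 = 6, rank ∂_2 = 12 ⇒ b_1 = 18 − 6 − 12 = 0; ∂_2 has invariant factor(s) [2] giving torsion. So H_1 ≅ Z/2.

H_1 = Z/2.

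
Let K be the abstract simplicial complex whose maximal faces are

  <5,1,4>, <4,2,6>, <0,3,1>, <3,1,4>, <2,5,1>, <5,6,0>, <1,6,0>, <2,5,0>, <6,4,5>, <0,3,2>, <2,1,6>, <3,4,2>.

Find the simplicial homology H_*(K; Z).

K has 7 vertices, 18 edges, 12 triangles.
rank ∂_0 = 0, rank ∂_1 = 6 ⇒ b_0 = 7 − 0 − 6 = 1; all invariant factors of ∂_1 are 1 so no torsion. So H_0 ≅ Z.
rank ∂_1 = 6, rank ∂_2 = 12 ⇒ b_1 = 18 − 6 − 12 = 0; ∂_2 has invariant factor(s) [2] giving torsion. So H_1 ≅ Z_2.
rank ∂_2 = 12, rank ∂_3 = 0 ⇒ b_2 = 12 − 12 − 0 = 0. So H_2 ≅ 0.

H_0 ≅ Z,  H_1 ≅ Z_2,  H_2 = 0.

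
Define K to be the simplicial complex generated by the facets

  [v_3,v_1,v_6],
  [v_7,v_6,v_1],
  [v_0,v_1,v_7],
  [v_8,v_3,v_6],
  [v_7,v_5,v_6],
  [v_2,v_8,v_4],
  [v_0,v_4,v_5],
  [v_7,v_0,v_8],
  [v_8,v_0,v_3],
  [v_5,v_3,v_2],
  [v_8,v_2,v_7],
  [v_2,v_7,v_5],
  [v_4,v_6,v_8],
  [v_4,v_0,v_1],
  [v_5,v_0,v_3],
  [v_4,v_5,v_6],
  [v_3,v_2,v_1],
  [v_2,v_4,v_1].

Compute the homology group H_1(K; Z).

H_1 = Z^2.

Fix the vertex order v_0 < v_1 < v_2 < v_3 < v_4 < v_5 < v_6 < v_7 < v_8 and write every simplex with vertices in increasing order. Then dim K = 2 and the simplices of K are:

  0-simplices (9): [v_0], [v_1], [v_2], [v_3], [v_4], [v_5], [v_6], [v_7], [v_8]
  1-simplices (27): (27 of them)
  2-simplices (18): (18 of them)

giving chain groups C_0 ≅ Z^9, C_1 ≅ Z^27, C_2 ≅ Z^18.

Boundary ∂_1: C_1 → C_0 is given by ∂[p,q] = [q] − [p].
This gives a 9×27 integer matrix of rank 8; reducing to Smith normal form yields diagonal entries (1,1,1,1,1,1,1,1).

Boundary ∂_2: C_2 → C_1 acts by ∂[p,q,r] = [q,r] − [p,r] + [p,q]. For instance
  ∂[v_1,v_6,v_7] = [v_6,v_7] − [v_1,v_7] + [v_1,v_6],
  ∂[v_0,v_3,v_8] = [v_3,v_8] − [v_0,v_8] + [v_0,v_3].
This gives a 27×18 integer matrix of rank 17; reducing to Smith normal form yields diagonal entries (1,1,1,1,1,1,1,1,1,1,1,1,1,1,1,1,1).

Now H_k = ker ∂_k / im ∂_{k+1}, so:

  H_1: rank ker ∂_1 − rank ∂_2 = (27 − 8) − 17 = 2, and the invariant factors of ∂_2 are all 1, so H_1 ≅ Z^2.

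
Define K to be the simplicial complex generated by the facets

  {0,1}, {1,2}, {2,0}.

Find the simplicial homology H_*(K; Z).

We work with the vertex ordering 0 < 1 < 2. The simplices of K, each written with vertices in increasing order, are:

  0-simplices (3): [0], [1], [2]
  1-simplices (3): [0,1], [0,2], [1,2]

giving chain groups C_0 ≅ Z^3, C_1 ≅ Z^3.

Boundary ∂_1: C_1 → C_0 is given by ∂[p,q] = [q] − [p]. For instance
  ∂[1,2] = [2] − [1].
The resulting 3×3 matrix has rank 2, and its Smith normal form has invariant factors (1,1).

From H_k ≅ ker(∂_k) / im(∂_{k+1}) we obtain:

  H_0: rank C_0 − rank ∂_1 = 3 − 2 = 1, and the invariant factors of ∂_1 are all 1, so H_0 ≅ Z.
  H_1: rank ker ∂_1 − rank ∂_2 = (3 − 2) − 0 = 1, and there is no ∂_2, so H_1 ≅ Z.

As a check, the Euler characteristic is 3 − 3 = 0, which agrees with 1 − 1 = 0.

H_0 ≅ Z,  H_1 ≅ Z.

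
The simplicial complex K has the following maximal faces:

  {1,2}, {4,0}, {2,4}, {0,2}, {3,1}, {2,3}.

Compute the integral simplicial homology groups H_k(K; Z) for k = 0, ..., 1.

Fix the vertex order 0 < 1 < 2 < 3 < 4 and write every simplex with vertices in increasing order. Then dim K = 1 and the simplices of K are:

  0-simplices (5): [0], [1], [2], [3], [4]
  1-simplices (6): [0,2], [0,4], [1,2], [1,3], [2,3], [2,4]

so the chain groups are C_0 ≅ Z^5, C_1 ≅ Z^6.

The boundary map ∂_1: C_1 → C_0 is given by ∂[p,q] = [q] − [p]. For instance
  ∂[1,3] = [3] − [1].
The 5×6 boundary matrix has rank 4 and Smith normal form diag(1,1,1,1).

Now H_k = ker ∂_k / im ∂_{k+1}, so:

  H_0: rank C_0 − rank ∂_1 = 5 − 4 = 1, and the invariant factors of ∂_1 are all 1, so H_0 = Z.
  H_1: rank ker ∂_1 − rank ∂_2 = (6 − 4) − 0 = 2, and there is no ∂_2, so H_1 = Z^2.

(K is a triangulation of a wedge of 2 circles.)

H_0 ≅ Z,  H_1 ≅ Z^2.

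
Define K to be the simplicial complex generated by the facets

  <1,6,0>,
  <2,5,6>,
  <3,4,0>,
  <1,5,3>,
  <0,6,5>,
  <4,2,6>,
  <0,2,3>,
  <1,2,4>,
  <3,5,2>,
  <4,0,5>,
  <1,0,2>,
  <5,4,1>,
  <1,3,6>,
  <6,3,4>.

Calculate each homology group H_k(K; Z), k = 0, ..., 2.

Take the total order 0 < 1 < 2 < 3 < 4 < 5 < 6 on the vertex set. Then K (dimension 2) consists of the simplices:

  0-simplices (7): [0], [1], [2], [3], [4], [5], [6]
  1-simplices (21): [0,1], [0,2], [0,3], [0,4], [0,5], [0,6], [1,2], [1,3], [1,4], [1,5], [1,6], [2,3], [2,4], [2,5], [2,6], [3,4], [3,5], [3,6], [4,5], [4,6], [5,6]
  2-simplices (14): [0,1,2], [0,1,6], [0,2,3], [0,3,4], [0,4,5], [0,5,6], [1,2,4], [1,3,5], [1,3,6], [1,4,5], [2,3,5], [2,4,6], [2,5,6], [3,4,6]

so the chain groups are C_0 ≅ Z^7, C_1 ≅ Z^21, C_2 ≅ Z^14.

∂_1: C_1 → C_0 maps an edge to its endpoints' difference, ∂[p,q] = q − p. For instance
  ∂[0,6] = [6] − [0].
The resulting 7×21 matrix has rank 6, and its Smith normal form has invariant factors (1,1,1,1,1,1).

∂_2: C_2 → C_1 acts by ∂[p,q,r] = [q,r] − [p,r] + [p,q]. For instance
  ∂[1,2,4] = [2,4] − [1,4] + [1,2],
  ∂[0,4,5] = [4,5] − [0,5] + [0,4].
This gives a 21×14 integer matrix of rank 13; reducing to Smith normal form yields diagonal entries (1,1,1,1,1,1,1,1,1,1,1,1,1).

Now H_k = ker ∂_k / im ∂_{k+1}, so:

  H_0: rank C_0 − rank ∂_1 = 7 − 6 = 1, and the invariant factors of ∂_1 are all 1, so H_0 ≅ Z.
  H_1: rank ker ∂_1 − rank ∂_2 = (21 − 6) − 13 = 2, and the invariant factors of ∂_2 are all 1, so H_1 ≅ Z^2.
  H_2: rank ker ∂_2 − rank ∂_3 = (14 − 13) − 0 = 1, and there is no ∂_3, so H_2 ≅ Z.

As a check, the Euler characteristic is 7 − 21 + 14 = 0, which agrees with 1 − 2 + 1 = 0.

H_0 ≅ Z,  H_1 ≅ Z^2,  H_2 ≅ Z.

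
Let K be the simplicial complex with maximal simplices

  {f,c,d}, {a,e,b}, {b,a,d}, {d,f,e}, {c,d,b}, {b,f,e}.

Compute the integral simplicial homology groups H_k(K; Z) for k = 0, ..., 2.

Take the total order a < b < c < d < e < f on the vertex set. Then K (dimension 2) consists of the simplices:

  0-simplices (6): a, b, c, d, e, f
  1-simplices (12): ab, ad, ae, bc, bd, be, bf, cd, cf, de, df, ef
  2-simplices (6): abd, abe, bcd, bef, cdf, def

Hence C_0 ≅ Z^6, C_1 ≅ Z^12, C_2 ≅ Z^6.

The boundary map ∂_1: C_1 → C_0 maps an edge to its endpoints' difference, ∂[p,q] = q − p.
The resulting 6×12 matrix has rank 5, and its Smith normal form has invariant factors (1,1,1,1,1).

∂_2: C_2 → C_1 maps a triangle to the signed sum of its edges. For instance
  ∂bcd = cd − bd + bc,
  ∂cdf = df − cf + cd.
As a 12×6 matrix over Z this has rank 6, with invariant factors (1,1,1,1,1,1).

From H_k ≅ ker(∂_k) / im(∂_{k+1}) we obtain:

  H_0: rank C_0 − rank ∂_1 = 6 − 5 = 1, and the invariant factors of ∂_1 are all 1, so H_0 ≅ Z.
  H_1: rank ker ∂_1 − rank ∂_2 = (12 − 5) − 6 = 1, and the invariant factors of ∂_2 are all 1, so H_1 ≅ Z.
  H_2: rank ker ∂_2 − rank ∂_3 = (6 − 6) − 0 = 0, and there is no ∂_3, so H_2 ≅ 0.

As a check, the Euler characteristic is 6 − 12 + 6 = 0, which agrees with 1 − 1 + 0 = 0.
(K is a triangulation of the cylinder S^1 x I.)

H_0 ≅ Z,  H_1 ≅ Z,  H_2 = 0.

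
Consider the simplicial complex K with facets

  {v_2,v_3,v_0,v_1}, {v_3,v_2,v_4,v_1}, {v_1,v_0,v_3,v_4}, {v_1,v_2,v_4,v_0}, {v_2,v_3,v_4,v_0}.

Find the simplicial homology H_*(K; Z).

Take the total order v_0 < v_1 < v_2 < v_3 < v_4 on the vertex set. Then K (dimension 3) consists of the simplices:

  0-simplices (5): [v_0], [v_1], [v_2], [v_3], [v_4]
  1-simplices (10): [v_0,v_1], [v_0,v_2], [v_0,v_3], [v_0,v_4], [v_1,v_2], [v_1,v_3], [v_1,v_4], [v_2,v_3], [v_2,v_4], [v_3,v_4]
  2-simplices (10): [v_0,v_1,v_2], [v_0,v_1,v_3], [v_0,v_1,v_4], [v_0,v_2,v_3], [v_0,v_2,v_4], [v_0,v_3,v_4], [v_1,v_2,v_3], [v_1,v_2,v_4], [v_1,v_3,v_4], [v_2,v_3,v_4]
  3-simplices (5): [v_0,v_1,v_2,v_3], [v_0,v_1,v_2,v_4], [v_0,v_1,v_3,v_4], [v_0,v_2,v_3,v_4], [v_1,v_2,v_3,v_4]

so the chain groups are C_0 ≅ Z^5, C_1 ≅ Z^10, C_2 ≅ Z^10, C_3 ≅ Z^5.

Boundary ∂_1: C_1 → C_0 maps an edge to its endpoints' difference, ∂[p,q] = q − p. For instance
  ∂[v_0,v_2] = [v_2] − [v_0].
This gives a 5×10 integer matrix of rank 4; reducing to Smith normal form yields diagonal entries (1,1,1,1).

The boundary map ∂_2: C_2 → C_1 sends each 2-simplex [p,q,r] to [q,r] − [p,r] + [p,q]. For instance
  ∂[v_1,v_2,v_3] = [v_2,v_3] − [v_1,v_3] + [v_1,v_2],
  ∂[v_0,v_2,v_4] = [v_2,v_4] − [v_0,v_4] + [v_0,v_2].
The resulting 10×10 matrix has rank 6, and its Smith normal form has invariant factors (1,1,1,1,1,1).

∂_3: C_3 → C_2 sends each 3-simplex σ to the alternating sum Σ_i (−1)^i (σ with its i-th vertex removed). For instance
  ∂[v_0,v_2,v_3,v_4] = [v_2,v_3,v_4] − [v_0,v_3,v_4] + [v_0,v_2,v_4] − [v_0,v_2,v_3],
  ∂[v_1,v_2,v_3,v_4] = [v_2,v_3,v_4] − [v_1,v_3,v_4] + [v_1,v_2,v_4] − [v_1,v_2,v_3].
As a 10×5 matrix over Z this has rank 4, with invariant factors (1,1,1,1).

Reading off H_k = ker ∂_k / im ∂_{k+1}:

  H_0: rank C_0 − rank ∂_1 = 5 − 4 = 1, and the invariant factors of ∂_1 are all 1, so H_0 = Z.
  H_1: rank ker ∂_1 − rank ∂_2 = (10 − 4) − 6 = 0, and the invariant factors of ∂_2 are all 1, so H_1 = 0.
  H_2: rank ker ∂_2 − rank ∂_3 = (10 − 6) − 4 = 0, and the invariant factors of ∂_3 are all 1, so H_2 = 0.
  H_3: rank ker ∂_3 − rank ∂_4 = (5 − 4) − 0 = 1, and there is no ∂_4, so H_3 = Z.

As a check, the Euler characteristic is 5 − 10 + 10 − 5 = 0, which agrees with 1 − 0 + 0 − 1 = 0.
(K is a triangulation of the 3-sphere S^3.)

H_0 ≅ Z,  H_1 = 0,  H_2 = 0,  H_3 ≅ Z.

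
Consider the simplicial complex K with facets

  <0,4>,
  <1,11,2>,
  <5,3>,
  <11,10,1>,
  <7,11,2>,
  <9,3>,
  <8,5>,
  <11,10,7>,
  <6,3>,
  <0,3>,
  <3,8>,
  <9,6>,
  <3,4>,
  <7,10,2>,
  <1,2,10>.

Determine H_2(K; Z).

H_2 = Z.

Take the total order 0 < 1 < 2 < 3 < 4 < 5 < 6 < 7 < 8 < 9 < 10 < 11 on the vertex set. Then K (dimension 2) consists of the simplices:

  0-simplices (12): [0], [1], [2], [3], [4], [5], [6], [7], [8], [9], [10], [11]
  1-simplices (18): [0,3], [0,4], [1,2], [1,10], [1,11], [2,7], [2,10], [2,11], [3,4], [3,5], [3,6], [3,8], [3,9], [5,8], [6,9], [7,10], [7,11], [10,11]
  2-simplices (6): [1,2,10], [1,2,11], [1,10,11], [2,7,10], [2,7,11], [7,10,11]

giving chain groups C_0 ≅ Z^12, C_1 ≅ Z^18, C_2 ≅ Z^6.

∂_1: C_1 → C_0 is given by ∂[p,q] = [q] − [p]. For instance
  ∂[1,10] = [10] − [1].
The 12×18 boundary matrix has rank 10 and Smith normal form diag(1,1,1,1,1,1,1,1,1,1).

∂_2: C_2 → C_1 sends each 2-simplex [p,q,r] to [q,r] − [p,r] + [p,q]. For instance
  ∂[2,7,11] = [7,11] − [2,11] + [2,7],
  ∂[1,10,11] = [10,11] − [1,11] + [1,10].
The resulting 18×6 matrix has rank 5, and its Smith normal form has invariant factors (1,1,1,1,1).

Now H_k = ker ∂_k / im ∂_{k+1}, so:

  H_2: rank ker ∂_2 − rank ∂_3 = (6 − 5) − 0 = 1, and there is no ∂_3, so H_2 ≅ Z.

(K is a triangulation of the disjoint union of a wedge of 3 circles and the 2-sphere S^2.)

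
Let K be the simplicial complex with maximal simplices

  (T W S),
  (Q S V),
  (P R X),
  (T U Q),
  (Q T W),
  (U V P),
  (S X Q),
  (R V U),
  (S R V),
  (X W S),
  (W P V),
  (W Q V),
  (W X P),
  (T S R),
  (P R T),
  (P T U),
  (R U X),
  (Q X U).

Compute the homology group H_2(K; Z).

K has 9 vertices, 27 edges, 18 triangles.
rank ∂_2 = 18, rank ∂_3 = 0 ⇒ b_2 = 18 − 18 − 0 = 0. So H_2 ≅ 0.

H_2 ≅ 0.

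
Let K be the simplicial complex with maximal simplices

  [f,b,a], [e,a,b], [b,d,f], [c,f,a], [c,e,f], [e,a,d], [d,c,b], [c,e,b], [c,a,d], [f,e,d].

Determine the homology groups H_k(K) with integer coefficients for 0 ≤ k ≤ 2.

Fix the vertex order a < b < c < d < e < f and write every simplex with vertices in increasing order. Then dim K = 2 and the simplices of K are:

  0-simplices (6): a, b, c, d, e, f
  1-simplices (15): ab, ac, ad, ae, af, bc, bd, be, bf, cd, ce, cf, de, df, ef
  2-simplices (10): abe, abf, acd, acf, ade, bcd, bce, bdf, cef, def

Hence C_0 ≅ Z^6, C_1 ≅ Z^15, C_2 ≅ Z^10.

The boundary map ∂_1: C_1 → C_0 maps an edge to its endpoints' difference, ∂[p,q] = q − p. For instance
  ∂ad = d − a.
The 6×15 boundary matrix has rank 5 and Smith normal form diag(1,1,1,1,1).

Boundary ∂_2: C_2 → C_1 acts by ∂[p,q,r] = [q,r] − [p,r] + [p,q]. For instance
  ∂acf = cf − af + ac,
  ∂cef = ef − cf + ce.
The 15×10 boundary matrix has rank 10 and Smith normal form diag(1,1,1,1,1,1,1,1,1,2).

From H_k ≅ ker(∂_k) / im(∂_{k+1}) we obtain:

  H_0: rank C_0 − rank ∂_1 = 6 − 5 = 1, and the invariant factors of ∂_1 are all 1, so H_0 = Z.
  H_1: rank ker ∂_1 − rank ∂_2 = (15 − 5) − 10 = 0, and ∂_2 has invariant factor 2 > 1, so H_1 = Z/2Z.
  H_2: rank ker ∂_2 − rank ∂_3 = (10 − 10) − 0 = 0, and there is no ∂_3, so H_2 = 0.

(K is a triangulation of the real projective plane RP^2.)

H_0 = Z,  H_1 = Z/2Z,  H_2 = 0.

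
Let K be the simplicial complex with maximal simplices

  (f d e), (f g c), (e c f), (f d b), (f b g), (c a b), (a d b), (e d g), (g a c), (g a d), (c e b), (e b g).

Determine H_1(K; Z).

H_1 ≅ Z/2Z.

We work with the vertex ordering a < b < c < d < e < f < g. The simplices of K, each written with vertices in increasing order, are:

  0-simplices (7): a, b, c, d, e, f, g
  1-simplices (18): ab, ac, ad, ag, bc, bd, be, bf, bg, ce, cf, cg, de, df, dg, ef, eg, fg
  2-simplices (12): abc, abd, acg, adg, bce, bdf, beg, bfg, cef, cfg, def, deg

Hence C_0 ≅ Z^7, C_1 ≅ Z^18, C_2 ≅ Z^12.

Boundary ∂_1: C_1 → C_0 sends each edge [p,q] (with p < q) to q − p.
As a 7×18 matrix over Z this has rank 6, with invariant factors (1,1,1,1,1,1).

The boundary map ∂_2: C_2 → C_1 maps a triangle to the signed sum of its edges. For instance
  ∂deg = eg − dg + de,
  ∂abd = bd − ad + ab.
This gives a 18×12 integer matrix of rank 12; reducing to Smith normal form yields diagonal entries (1,1,1,1,1,1,1,1,1,1,1,2).

Reading off H_k = ker ∂_k / im ∂_{k+1}:

  H_1: rank ker ∂_1 − rank ∂_2 = (18 − 6) − 12 = 0, and ∂_2 has invariant factor 2 > 1, so H_1 ≅ Z/2Z.

(K is a triangulation of the real projective plane RP^2.)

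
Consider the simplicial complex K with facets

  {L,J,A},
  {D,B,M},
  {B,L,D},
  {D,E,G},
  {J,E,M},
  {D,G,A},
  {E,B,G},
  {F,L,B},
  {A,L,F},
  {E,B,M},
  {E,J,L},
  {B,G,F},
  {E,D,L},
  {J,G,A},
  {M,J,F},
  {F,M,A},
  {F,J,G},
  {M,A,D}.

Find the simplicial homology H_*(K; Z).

H_0 = Z,  H_1 = Z ⊕ Z/2Z,  H_2 = 0.

Order the vertices as A < B < D < E < F < G < J < L < M. Listing each simplex with vertices in this order, K has dimension 2 with simplices:

  0-simplices (9): A, B, D, E, F, G, J, L, M
  1-simplices (27): AD, AF, AG, AJ, AL, AM, BD, BE, BF, BG, BL, BM, DE, DG, DL, DM, EG, EJ, EL, EM, FG, FJ, FL, FM, GJ, JL, JM
  2-simplices (18): ADG, ADM, AFL, AFM, AGJ, AJL, BDL, BDM, BEG, BEM, BFG, BFL, DEG, DEL, EJL, EJM, FGJ, FJM

giving chain groups C_0 ≅ Z^9, C_1 ≅ Z^27, C_2 ≅ Z^18.

Boundary ∂_1: C_1 → C_0 maps an edge to its endpoints' difference, ∂[p,q] = q − p. For instance
  ∂JL = L − J.
This gives a 9×27 integer matrix of rank 8; reducing to Smith normal form yields diagonal entries (1,1,1,1,1,1,1,1).

The boundary map ∂_2: C_2 → C_1 sends each 2-simplex [p,q,r] to [q,r] − [p,r] + [p,q]. For instance
  ∂BFL = FL − BL + BF,
  ∂AFL = FL − AL + AF.
The 27×18 boundary matrix has rank 18 and Smith normal form diag(1,1,1,1,1,1,1,1,1,1,1,1,1,1,1,1,1,2).

Computing H_k = (kernel of ∂_k) / (image of ∂_{k+1}):

  H_0: rank C_0 − rank ∂_1 = 9 − 8 = 1, and the invariant factors of ∂_1 are all 1, so H_0 = Z.
  H_1: rank ker ∂_1 − rank ∂_2 = (27 − 8) − 18 = 1, and ∂_2 has invariant factor 2 > 1, so H_1 = Z ⊕ Z/2Z.
  H_2: rank ker ∂_2 − rank ∂_3 = (18 − 18) − 0 = 0, and there is no ∂_3, so H_2 = 0.

As a check, the Euler characteristic is 9 − 27 + 18 = 0, which agrees with 1 − 1 + 0 = 0.
(K is a triangulation of the Klein bottle.)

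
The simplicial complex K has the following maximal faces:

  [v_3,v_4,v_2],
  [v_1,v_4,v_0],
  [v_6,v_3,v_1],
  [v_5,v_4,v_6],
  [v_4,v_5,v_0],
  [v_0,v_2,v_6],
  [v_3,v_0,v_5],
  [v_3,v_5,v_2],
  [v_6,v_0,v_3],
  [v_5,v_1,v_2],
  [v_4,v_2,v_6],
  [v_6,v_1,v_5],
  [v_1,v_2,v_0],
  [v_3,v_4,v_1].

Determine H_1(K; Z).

H_1 = Z^2.

Fix the vertex order v_0 < v_1 < v_2 < v_3 < v_4 < v_5 < v_6 and write every simplex with vertices in increasing order. Then dim K = 2 and the simplices of K are:

  0-simplices (7): [v_0], [v_1], [v_2], [v_3], [v_4], [v_5], [v_6]
  1-simplices (21): (21 of them)
  2-simplices (14): (14 of them)

so the chain groups are C_0 ≅ Z^7, C_1 ≅ Z^21, C_2 ≅ Z^14.

∂_1: C_1 → C_0 sends each edge [p,q] (with p < q) to q − p. For instance
  ∂[v_1,v_6] = [v_6] − [v_1].
The 7×21 boundary matrix has rank 6 and Smith normal form diag(1,1,1,1,1,1).

∂_2: C_2 → C_1 acts by ∂[p,q,r] = [q,r] − [p,r] + [p,q]. For instance
  ∂[v_2,v_4,v_6] = [v_4,v_6] − [v_2,v_6] + [v_2,v_4],
  ∂[v_1,v_3,v_6] = [v_3,v_6] − [v_1,v_6] + [v_1,v_3].
As a 21×14 matrix over Z this has rank 13, with invariant factors (1,1,1,1,1,1,1,1,1,1,1,1,1).

From H_k ≅ ker(∂_k) / im(∂_{k+1}) we obtain:

  H_1: rank ker ∂_1 − rank ∂_2 = (21 − 6) − 13 = 2, and the invariant factors of ∂_2 are all 1, so H_1 = Z^2.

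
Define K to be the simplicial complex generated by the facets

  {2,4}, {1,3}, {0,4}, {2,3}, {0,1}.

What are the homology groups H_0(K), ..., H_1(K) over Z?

Fix the vertex order 0 < 1 < 2 < 3 < 4 and write every simplex with vertices in increasing order. Then dim K = 1 and the simplices of K are:

  0-simplices (5): [0], [1], [2], [3], [4]
  1-simplices (5): [0,1], [0,4], [1,3], [2,3], [2,4]

giving chain groups C_0 ≅ Z^5, C_1 ≅ Z^5.

∂_1: C_1 → C_0 sends each edge [p,q] (with p < q) to q − p. For instance
  ∂[0,4] = [4] − [0].
The 5×5 boundary matrix has rank 4 and Smith normal form diag(1,1,1,1).

From H_k ≅ ker(∂_k) / im(∂_{k+1}) we obtain:

  H_0: rank C_0 − rank ∂_1 = 5 − 4 = 1, and the invariant factors of ∂_1 are all 1, so H_0 = Z.
  H_1: rank ker ∂_1 − rank ∂_2 = (5 − 4) − 0 = 1, and there is no ∂_2, so H_1 = Z.

As a check, the Euler characteristic is 5 − 5 = 0, which agrees with 1 − 1 = 0.

H_0 = Z,  H_1 = Z.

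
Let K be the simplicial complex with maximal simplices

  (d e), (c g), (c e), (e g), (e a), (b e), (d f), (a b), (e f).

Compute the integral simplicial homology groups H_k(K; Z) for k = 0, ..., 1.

H_0 = Z,  H_1 = Z^3.

K has 7 vertices, 9 edges.
rank ∂_0 = 0, rank ∂_1 = 6 ⇒ b_0 = 7 − 0 − 6 = 1; all invariant factors of ∂_1 are 1 so no torsion. So H_0 ≅ Z.
rank ∂_1 = 6, rank ∂_2 = 0 ⇒ b_1 = 9 − 6 − 0 = 3. So H_1 ≅ Z^3.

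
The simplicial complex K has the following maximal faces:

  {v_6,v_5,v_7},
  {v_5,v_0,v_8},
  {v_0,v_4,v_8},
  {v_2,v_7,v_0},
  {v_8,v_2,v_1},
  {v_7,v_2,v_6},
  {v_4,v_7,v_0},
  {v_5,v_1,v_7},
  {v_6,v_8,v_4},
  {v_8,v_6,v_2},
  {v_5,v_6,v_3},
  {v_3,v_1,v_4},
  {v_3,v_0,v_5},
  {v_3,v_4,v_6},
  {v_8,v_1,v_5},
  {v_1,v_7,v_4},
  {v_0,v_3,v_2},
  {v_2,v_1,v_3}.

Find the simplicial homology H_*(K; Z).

H_0 = Z,  H_1 = Z^2,  H_2 = Z.

We work with the vertex ordering v_0 < v_1 < v_2 < v_3 < v_4 < v_5 < v_6 < v_7 < v_8. The simplices of K, each written with vertices in increasing order, are:

  0-simplices (9): [v_0], [v_1], [v_2], [v_3], [v_4], [v_5], [v_6], [v_7], [v_8]
  1-simplices (27): (27 of them)
  2-simplices (18): (18 of them)

Hence C_0 ≅ Z^9, C_1 ≅ Z^27, C_2 ≅ Z^18.

Boundary ∂_1: C_1 → C_0 sends each edge [p,q] (with p < q) to q − p. For instance
  ∂[v_2,v_3] = [v_3] − [v_2].
The resulting 9×27 matrix has rank 8, and its Smith normal form has invariant factors (1,1,1,1,1,1,1,1).

Boundary ∂_2: C_2 → C_1 sends each 2-simplex [p,q,r] to [q,r] − [p,r] + [p,q]. For instance
  ∂[v_2,v_6,v_8] = [v_6,v_8] − [v_2,v_8] + [v_2,v_6],
  ∂[v_0,v_3,v_5] = [v_3,v_5] − [v_0,v_5] + [v_0,v_3].
This gives a 27×18 integer matrix of rank 17; reducing to Smith normal form yields diagonal entries (1,1,1,1,1,1,1,1,1,1,1,1,1,1,1,1,1).

Computing H_k = (kernel of ∂_k) / (image of ∂_{k+1}):

  H_0: rank C_0 − rank ∂_1 = 9 − 8 = 1, and the invariant factors of ∂_1 are all 1, so H_0 = Z.
  H_1: rank ker ∂_1 − rank ∂_2 = (27 − 8) − 17 = 2, and the invariant factors of ∂_2 are all 1, so H_1 = Z^2.
  H_2: rank ker ∂_2 − rank ∂_3 = (18 − 17) − 0 = 1, and there is no ∂_3, so H_2 = Z.

(K is a triangulation of the torus T^2.)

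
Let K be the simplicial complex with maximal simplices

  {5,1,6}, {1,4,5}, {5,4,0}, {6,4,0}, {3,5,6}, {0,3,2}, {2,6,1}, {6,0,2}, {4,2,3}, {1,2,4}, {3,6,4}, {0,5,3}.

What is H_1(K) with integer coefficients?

H_1 ≅ Z/2.

Take the total order 0 < 1 < 2 < 3 < 4 < 5 < 6 on the vertex set. Then K (dimension 2) consists of the simplices:

  0-simplices (7): [0], [1], [2], [3], [4], [5], [6]
  1-simplices (18): [0,2], [0,3], [0,4], [0,5], [0,6], [1,2], [1,4], [1,5], [1,6], [2,3], [2,4], [2,6], [3,4], [3,5], [3,6], [4,5], [4,6], [5,6]
  2-simplices (12): [0,2,3], [0,2,6], [0,3,5], [0,4,5], [0,4,6], [1,2,4], [1,2,6], [1,4,5], [1,5,6], [2,3,4], [3,4,6], [3,5,6]

giving chain groups C_0 ≅ Z^7, C_1 ≅ Z^18, C_2 ≅ Z^12.

Boundary ∂_1: C_1 → C_0 maps an edge to its endpoints' difference, ∂[p,q] = q − p. For instance
  ∂[1,2] = [2] − [1].
The resulting 7×18 matrix has rank 6, and its Smith normal form has invariant factors (1,1,1,1,1,1).

∂_2: C_2 → C_1 maps a triangle to the signed sum of its edges. For instance
  ∂[0,4,6] = [4,6] − [0,6] + [0,4],
  ∂[0,2,6] = [2,6] − [0,6] + [0,2].
The resulting 18×12 matrix has rank 12, and its Smith normal form has invariant factors (1,1,1,1,1,1,1,1,1,1,1,2).

Reading off H_k = ker ∂_k / im ∂_{k+1}:

  H_1: rank ker ∂_1 − rank ∂_2 = (18 − 6) − 12 = 0, and ∂_2 has invariant factor 2 > 1, so H_1 = Z/2.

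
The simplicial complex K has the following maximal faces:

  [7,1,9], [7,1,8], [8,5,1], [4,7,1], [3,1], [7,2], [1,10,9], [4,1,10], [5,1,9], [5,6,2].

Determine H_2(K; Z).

We work with the vertex ordering 1 < 2 < 3 < 4 < 5 < 6 < 7 < 8 < 9 < 10. The simplices of K, each written with vertices in increasing order, are:

  0-simplices (10): [1], [2], [3], [4], [5], [6], [7], [8], [9], [10]
  1-simplices (18): [1,3], [1,4], [1,5], [1,7], [1,8], [1,9], [1,10], [2,5], [2,6], [2,7], [4,7], [4,10], [5,6], [5,8], [5,9], [7,8], [7,9], [9,10]
  2-simplices (8): [1,4,7], [1,4,10], [1,5,8], [1,5,9], [1,7,8], [1,7,9], [1,9,10], [2,5,6]

Hence C_0 ≅ Z^10, C_1 ≅ Z^18, C_2 ≅ Z^8.

The boundary map ∂_1: C_1 → C_0 sends each edge [p,q] (with p < q) to q − p.
This gives a 10×18 integer matrix of rank 9; reducing to Smith normal form yields diagonal entries (1,1,1,1,1,1,1,1,1).

Boundary ∂_2: C_2 → C_1 sends each 2-simplex [p,q,r] to [q,r] − [p,r] + [p,q]. For instance
  ∂[1,7,9] = [7,9] − [1,9] + [1,7],
  ∂[2,5,6] = [5,6] − [2,6] + [2,5].
The resulting 18×8 matrix has rank 8, and its Smith normal form has invariant factors (1,1,1,1,1,1,1,1).

From H_k ≅ ker(∂_k) / im(∂_{k+1}) we obtain:

  H_2: rank ker ∂_2 − rank ∂_3 = (8 − 8) − 0 = 0, and there is no ∂_3, so H_2 ≅ 0.

H_2 = 0.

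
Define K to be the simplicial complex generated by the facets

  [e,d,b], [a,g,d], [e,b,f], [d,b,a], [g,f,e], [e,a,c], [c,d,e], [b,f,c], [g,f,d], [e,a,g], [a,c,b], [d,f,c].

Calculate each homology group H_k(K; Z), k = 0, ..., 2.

H_0 ≅ Z,  H_1 ≅ Z/2,  H_2 = 0.

Fix the vertex order a < b < c < d < e < f < g and write every simplex with vertices in increasing order. Then dim K = 2 and the simplices of K are:

  0-simplices (7): a, b, c, d, e, f, g
  1-simplices (18): ab, ac, ad, ae, ag, bc, bd, be, bf, cd, ce, cf, de, df, dg, ef, eg, fg
  2-simplices (12): abc, abd, ace, adg, aeg, bcf, bde, bef, cde, cdf, dfg, efg

so the chain groups are C_0 ≅ Z^7, C_1 ≅ Z^18, C_2 ≅ Z^12.

∂_1: C_1 → C_0 maps an edge to its endpoints' difference, ∂[p,q] = q − p. For instance
  ∂bf = f − b.
As a 7×18 matrix over Z this has rank 6, with invariant factors (1,1,1,1,1,1).

Boundary ∂_2: C_2 → C_1 maps a triangle to the signed sum of its edges. For instance
  ∂dfg = fg − dg + df,
  ∂efg = fg − eg + ef.
The resulting 18×12 matrix has rank 12, and its Smith normal form has invariant factors (1,1,1,1,1,1,1,1,1,1,1,2).

From H_k ≅ ker(∂_k) / im(∂_{k+1}) we obtain:

  H_0: rank C_0 − rank ∂_1 = 7 − 6 = 1, and the invariant factors of ∂_1 are all 1, so H_0 ≅ Z.
  H_1: rank ker ∂_1 − rank ∂_2 = (18 − 6) − 12 = 0, and ∂_2 has invariant factor 2 > 1, so H_1 ≅ Z/2.
  H_2: rank ker ∂_2 − rank ∂_3 = (12 − 12) − 0 = 0, and there is no ∂_3, so H_2 ≅ 0.

(K is a triangulation of the real projective plane RP^2.)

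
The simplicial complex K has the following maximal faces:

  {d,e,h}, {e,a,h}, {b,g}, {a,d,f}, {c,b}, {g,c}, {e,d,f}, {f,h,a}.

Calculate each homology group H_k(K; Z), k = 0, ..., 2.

Fix the vertex order a < b < c < d < e < f < g < h and write every simplex with vertices in increasing order. Then dim K = 2 and the simplices of K are:

  0-simplices (8): a, b, c, d, e, f, g, h
  1-simplices (13): ad, ae, af, ah, bc, bg, cg, de, df, dh, ef, eh, fh
  2-simplices (5): adf, aeh, afh, def, deh

so the chain groups are C_0 ≅ Z^8, C_1 ≅ Z^13, C_2 ≅ Z^5.

The boundary map ∂_1: C_1 → C_0 maps an edge to its endpoints' difference, ∂[p,q] = q − p. For instance
  ∂cg = g − c.
The resulting 8×13 matrix has rank 6, and its Smith normal form has invariant factors (1,1,1,1,1,1).

Boundary ∂_2: C_2 → C_1 sends each 2-simplex [p,q,r] to [q,r] − [p,r] + [p,q]. For instance
  ∂deh = eh − dh + de,
  ∂afh = fh − ah + af.
This gives a 13×5 integer matrix of rank 5; reducing to Smith normal form yields diagonal entries (1,1,1,1,1).

Now H_k = ker ∂_k / im ∂_{k+1}, so:

  H_0: rank C_0 − rank ∂_1 = 8 − 6 = 2, and the invariant factors of ∂_1 are all 1, so H_0 = Z^2.
  H_1: rank ker ∂_1 − rank ∂_2 = (13 − 6) − 5 = 2, and the invariant factors of ∂_2 are all 1, so H_1 = Z^2.
  H_2: rank ker ∂_2 − rank ∂_3 = (5 − 5) − 0 = 0, and there is no ∂_3, so H_2 = 0.

As a check, the Euler characteristic is 8 − 13 + 5 = 0, which agrees with 2 − 2 + 0 = 0.

H_0 ≅ Z^2,  H_1 ≅ Z^2,  H_2 = 0.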